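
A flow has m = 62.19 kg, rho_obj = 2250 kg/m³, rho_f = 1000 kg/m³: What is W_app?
Formula: W_{app} = mg\left(1 - \frac{\rho_f}{\rho_{obj}}\right)
W_app = 62.19·9.81·(1 − 1000/2250) = 338.9 N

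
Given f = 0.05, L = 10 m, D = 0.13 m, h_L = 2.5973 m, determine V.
Formula: h_L = f \frac{L}{D} \frac{V^2}{2g}
Substituting knowns: 2.5973 = 0.05·(10/0.13)·V²/(2·9.81)
Solving for V: V = √(2.5973·2·9.81/(0.05·(10/0.13))) = 3.64 m/s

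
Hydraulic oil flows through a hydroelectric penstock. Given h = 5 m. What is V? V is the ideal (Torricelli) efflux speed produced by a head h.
Formula: V = \sqrt{2 g h}
V = √(2·9.81·5) = 9.905 m/s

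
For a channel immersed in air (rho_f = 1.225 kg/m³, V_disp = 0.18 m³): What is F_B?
Formula: F_B = \rho_f g V_{disp}
F_B = 1.225·9.81·0.18 = 2.163 N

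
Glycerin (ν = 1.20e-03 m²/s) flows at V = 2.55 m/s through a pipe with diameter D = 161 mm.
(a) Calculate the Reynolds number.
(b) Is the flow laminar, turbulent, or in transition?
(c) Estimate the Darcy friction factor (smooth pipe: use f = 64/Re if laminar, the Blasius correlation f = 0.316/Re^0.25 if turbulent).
(a) Re = V·D/ν = 2.55·0.161/1.20e-03 = 342.12
(b) Flow regime: laminar (Re < 2300)
(c) Friction factor: f = 64/Re = 64/342.12 = 0.1871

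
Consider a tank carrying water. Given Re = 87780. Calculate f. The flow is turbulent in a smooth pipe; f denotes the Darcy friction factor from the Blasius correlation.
Formula: f = \frac{0.316}{Re^{0.25}}
f = 0.316/87780^0.25 = 0.01836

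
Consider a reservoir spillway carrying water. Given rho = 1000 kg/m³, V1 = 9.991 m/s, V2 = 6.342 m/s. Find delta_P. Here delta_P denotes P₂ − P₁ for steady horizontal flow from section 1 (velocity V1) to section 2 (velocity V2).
Formula: \Delta P = \frac{1}{2} \rho (V_1^2 - V_2^2)
delta_P = 0.5·1000·(9.991² − 6.342²)/1000 = 29.8 kPa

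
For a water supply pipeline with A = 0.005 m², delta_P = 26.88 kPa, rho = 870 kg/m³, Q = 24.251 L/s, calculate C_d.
Formula: Q = C_d A \sqrt{\frac{2 \Delta P}{\rho}}
Substituting knowns: 24.251 = C_d·0.005·√(2·(26.88·1000)/870)·1000
Solving for C_d: C_d = (24.251/1000)/(0.005·√(2·(26.88·1000)/870)) = 0.617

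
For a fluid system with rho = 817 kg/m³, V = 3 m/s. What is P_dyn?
Formula: P_{dyn} = \frac{1}{2} \rho V^2
P_dyn = 0.5·817·3²/1000 = 3.676 kPa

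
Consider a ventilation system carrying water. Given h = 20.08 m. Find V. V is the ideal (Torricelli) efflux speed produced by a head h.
Formula: V = \sqrt{2 g h}
V = √(2·9.81·20.08) = 19.85 m/s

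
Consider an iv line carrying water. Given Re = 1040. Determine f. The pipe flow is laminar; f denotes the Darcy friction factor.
Formula: f = \frac{64}{Re}
f = 64/1040 = 0.06154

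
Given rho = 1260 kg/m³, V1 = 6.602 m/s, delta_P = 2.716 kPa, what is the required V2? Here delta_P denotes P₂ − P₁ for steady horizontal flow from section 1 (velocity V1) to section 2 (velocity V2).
Formula: \Delta P = \frac{1}{2} \rho (V_1^2 - V_2^2)
Substituting knowns: 2.716 = 0.5·1260·(6.602² − V2²)/1000
Solving for V2: V2 = √(6.602² − 2·(2.716·1000)/1260) = 6.267 m/s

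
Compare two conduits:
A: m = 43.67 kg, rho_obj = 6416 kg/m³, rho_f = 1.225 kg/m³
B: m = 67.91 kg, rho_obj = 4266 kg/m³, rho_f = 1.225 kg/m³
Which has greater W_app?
W_app(A) = 428.3 N, W_app(B) = 666 N. Answer: B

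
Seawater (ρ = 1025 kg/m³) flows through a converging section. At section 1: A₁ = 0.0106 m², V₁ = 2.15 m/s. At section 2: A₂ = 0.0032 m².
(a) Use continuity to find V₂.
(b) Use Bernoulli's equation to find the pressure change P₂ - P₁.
(a) Continuity: A₁V₁=A₂V₂ -> V₂=A₁V₁/A₂=0.0106*2.15/0.0032=7.12 m/s
(b) Bernoulli: P₂-P₁=0.5*rho*(V₁^2-V₂^2)/1000=0.5*1025*(2.15^2-7.12^2)/1000=-23.61 kPa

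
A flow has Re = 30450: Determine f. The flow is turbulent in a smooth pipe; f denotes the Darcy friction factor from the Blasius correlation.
Formula: f = \frac{0.316}{Re^{0.25}}
f = 0.316/30450^0.25 = 0.02392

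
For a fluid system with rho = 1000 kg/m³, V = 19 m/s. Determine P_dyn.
Formula: P_{dyn} = \frac{1}{2} \rho V^2
P_dyn = 0.5·1000·19²/1000 = 180.5 kPa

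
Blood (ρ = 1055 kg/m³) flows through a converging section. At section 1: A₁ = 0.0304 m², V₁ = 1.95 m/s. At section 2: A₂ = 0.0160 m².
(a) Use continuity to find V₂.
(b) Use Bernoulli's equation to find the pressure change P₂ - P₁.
(a) Continuity: A₁V₁=A₂V₂ -> V₂=A₁V₁/A₂=0.0304*1.95/0.0160=3.71 m/s
(b) Bernoulli: P₂-P₁=0.5*rho*(V₁^2-V₂^2)/1000=0.5*1055*(1.95^2-3.71^2)/1000=-5.255 kPa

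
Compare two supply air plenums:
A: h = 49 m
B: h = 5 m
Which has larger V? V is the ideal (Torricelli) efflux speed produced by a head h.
V(A) = 31.01 m/s, V(B) = 9.905 m/s. Answer: A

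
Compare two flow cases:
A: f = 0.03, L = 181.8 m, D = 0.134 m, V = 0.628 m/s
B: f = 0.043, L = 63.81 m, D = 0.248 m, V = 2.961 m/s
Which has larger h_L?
h_L(A) = 0.8181 m, h_L(B) = 4.944 m. Answer: B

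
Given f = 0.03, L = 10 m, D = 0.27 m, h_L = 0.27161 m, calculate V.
Formula: h_L = f \frac{L}{D} \frac{V^2}{2g}
Substituting knowns: 0.27161 = 0.03·(10/0.27)·V²/(2·9.81)
Solving for V: V = √(0.27161·2·9.81/(0.03·(10/0.27))) = 2.19 m/s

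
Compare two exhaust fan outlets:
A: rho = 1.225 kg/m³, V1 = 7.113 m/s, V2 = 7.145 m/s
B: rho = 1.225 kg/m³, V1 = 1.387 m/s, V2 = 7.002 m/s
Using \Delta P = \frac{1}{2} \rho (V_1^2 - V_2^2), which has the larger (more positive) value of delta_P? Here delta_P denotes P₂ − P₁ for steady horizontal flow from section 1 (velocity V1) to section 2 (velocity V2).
delta_P(A) = -0.0002795 kPa, delta_P(B) = -0.02885 kPa. Answer: A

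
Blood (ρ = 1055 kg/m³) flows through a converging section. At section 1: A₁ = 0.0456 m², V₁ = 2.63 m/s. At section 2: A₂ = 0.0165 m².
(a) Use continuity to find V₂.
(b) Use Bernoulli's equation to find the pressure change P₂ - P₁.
(a) Continuity: A₁V₁=A₂V₂ -> V₂=A₁V₁/A₂=0.0456*2.63/0.0165=7.27 m/s
(b) Bernoulli: P₂-P₁=0.5*rho*(V₁^2-V₂^2)/1000=0.5*1055*(2.63^2-7.27^2)/1000=-24.23 kPa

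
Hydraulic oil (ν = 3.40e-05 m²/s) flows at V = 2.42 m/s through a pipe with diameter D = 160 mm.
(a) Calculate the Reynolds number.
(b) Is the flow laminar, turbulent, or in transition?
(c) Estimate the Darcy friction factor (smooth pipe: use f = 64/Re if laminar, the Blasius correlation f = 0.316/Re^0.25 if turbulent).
(a) Re = V·D/ν = 2.42·0.16/3.40e-05 = 11388
(b) Flow regime: turbulent (Re > 4000)
(c) Friction factor: f = 0.316/Re^0.25 = 0.316/11388^0.25 = 0.03059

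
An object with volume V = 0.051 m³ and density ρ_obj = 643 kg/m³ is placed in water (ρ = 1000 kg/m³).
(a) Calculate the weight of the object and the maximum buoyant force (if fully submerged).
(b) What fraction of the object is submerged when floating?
(a) W=rho_obj*g*V=643*9.81*0.051=321.7 N; F_B(max)=rho*g*V=1000*9.81*0.051=500.3 N
(b) Floating fraction=rho_obj/rho=643/1000=0.643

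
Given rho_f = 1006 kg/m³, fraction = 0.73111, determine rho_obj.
Formula: f_{sub} = \frac{\rho_{obj}}{\rho_f}
Substituting knowns: 0.73111 = rho_obj/1006
Solving for rho_obj: rho_obj = 0.73111·1006 = 735.5 kg/m³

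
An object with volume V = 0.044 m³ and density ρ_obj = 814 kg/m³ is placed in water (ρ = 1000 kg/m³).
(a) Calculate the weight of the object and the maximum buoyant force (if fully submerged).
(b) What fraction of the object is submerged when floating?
(a) W=rho_obj*g*V=814*9.81*0.044=351.4 N; F_B(max)=rho*g*V=1000*9.81*0.044=431.6 N
(b) Floating fraction=rho_obj/rho=814/1000=0.814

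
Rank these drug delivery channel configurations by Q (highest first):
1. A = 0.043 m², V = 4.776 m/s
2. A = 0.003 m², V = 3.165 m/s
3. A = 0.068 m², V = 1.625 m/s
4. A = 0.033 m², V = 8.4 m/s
Case 1: Q = 205.4 L/s
Case 2: Q = 9.495 L/s
Case 3: Q = 110.5 L/s
Case 4: Q = 277.2 L/s
Ranking (highest first): 4, 1, 3, 2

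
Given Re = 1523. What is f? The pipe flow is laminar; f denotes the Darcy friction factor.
Formula: f = \frac{64}{Re}
f = 64/1523 = 0.04202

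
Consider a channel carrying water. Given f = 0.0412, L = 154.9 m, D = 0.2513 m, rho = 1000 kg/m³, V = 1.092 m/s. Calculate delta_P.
Formula: \Delta P = f \frac{L}{D} \frac{\rho V^2}{2}
delta_P = 0.0412·(154.9/0.2513)·0.5·1000·1.092²/1000 = 15.14 kPa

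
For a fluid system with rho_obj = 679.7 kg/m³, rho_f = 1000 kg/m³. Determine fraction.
Formula: f_{sub} = \frac{\rho_{obj}}{\rho_f}
fraction = 679.7/1000 = 0.6797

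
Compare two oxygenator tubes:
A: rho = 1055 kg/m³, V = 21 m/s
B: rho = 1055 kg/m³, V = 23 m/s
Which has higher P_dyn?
P_dyn(A) = 232.6 kPa, P_dyn(B) = 279 kPa. Answer: B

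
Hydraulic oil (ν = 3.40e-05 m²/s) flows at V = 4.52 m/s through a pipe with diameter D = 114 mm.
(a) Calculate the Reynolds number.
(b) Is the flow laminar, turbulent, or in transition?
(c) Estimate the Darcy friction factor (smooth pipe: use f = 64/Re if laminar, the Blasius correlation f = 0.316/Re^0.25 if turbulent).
(a) Re = V·D/ν = 4.52·0.114/3.40e-05 = 15155
(b) Flow regime: turbulent (Re > 4000)
(c) Friction factor: f = 0.316/Re^0.25 = 0.316/15155^0.25 = 0.02848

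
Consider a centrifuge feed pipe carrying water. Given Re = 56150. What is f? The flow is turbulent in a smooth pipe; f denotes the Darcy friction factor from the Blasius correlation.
Formula: f = \frac{0.316}{Re^{0.25}}
f = 0.316/56150^0.25 = 0.02053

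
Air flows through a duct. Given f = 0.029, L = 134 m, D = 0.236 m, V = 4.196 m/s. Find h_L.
Formula: h_L = f \frac{L}{D} \frac{V^2}{2g}
h_L = 0.029·(134/0.236)·4.196²/(2·9.81) = 14.78 m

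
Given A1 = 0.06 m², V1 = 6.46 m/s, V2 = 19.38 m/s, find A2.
Formula: V_2 = \frac{A_1 V_1}{A_2}
Substituting knowns: 19.38 = 0.06·6.46/A2
Solving for A2: A2 = 0.06·6.46/19.38 = 0.02 m²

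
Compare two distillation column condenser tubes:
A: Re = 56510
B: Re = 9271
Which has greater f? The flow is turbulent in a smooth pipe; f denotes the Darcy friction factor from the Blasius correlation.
f(A) = 0.0205, f(B) = 0.0322. Answer: B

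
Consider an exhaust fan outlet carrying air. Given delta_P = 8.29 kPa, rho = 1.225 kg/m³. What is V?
Formula: V = \sqrt{\frac{2 \Delta P}{\rho}}
V = √(2·(8.29·1000)/1.225) = 116.3 m/s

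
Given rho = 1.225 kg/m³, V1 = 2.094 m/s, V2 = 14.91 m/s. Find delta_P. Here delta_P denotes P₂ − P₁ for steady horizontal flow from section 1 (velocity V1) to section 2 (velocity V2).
Formula: \Delta P = \frac{1}{2} \rho (V_1^2 - V_2^2)
delta_P = 0.5·1.225·(2.094² − 14.91²)/1000 = -0.1335 kPa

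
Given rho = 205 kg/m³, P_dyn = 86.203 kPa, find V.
Formula: P_{dyn} = \frac{1}{2} \rho V^2
Substituting knowns: 86.203 = 0.5·205·V²/1000
Solving for V: V = √(2·(86.203·1000)/205) = 29 m/s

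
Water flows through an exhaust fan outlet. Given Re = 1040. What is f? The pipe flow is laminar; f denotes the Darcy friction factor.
Formula: f = \frac{64}{Re}
f = 64/1040 = 0.06154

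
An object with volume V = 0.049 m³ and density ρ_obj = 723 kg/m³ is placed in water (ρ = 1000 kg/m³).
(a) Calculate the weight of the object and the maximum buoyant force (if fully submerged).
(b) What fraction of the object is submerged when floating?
(a) W=rho_obj*g*V=723*9.81*0.049=347.5 N; F_B(max)=rho*g*V=1000*9.81*0.049=480.7 N
(b) Floating fraction=rho_obj/rho=723/1000=0.723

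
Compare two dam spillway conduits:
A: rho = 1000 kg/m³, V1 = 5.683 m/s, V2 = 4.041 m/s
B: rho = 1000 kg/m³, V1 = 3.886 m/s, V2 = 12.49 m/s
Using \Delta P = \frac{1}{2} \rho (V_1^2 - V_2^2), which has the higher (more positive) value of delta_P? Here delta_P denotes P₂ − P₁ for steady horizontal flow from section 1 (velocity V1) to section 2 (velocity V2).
delta_P(A) = 7.983 kPa, delta_P(B) = -70.45 kPa. Answer: A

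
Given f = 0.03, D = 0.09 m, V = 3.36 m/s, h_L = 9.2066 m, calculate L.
Formula: h_L = f \frac{L}{D} \frac{V^2}{2g}
Substituting knowns: 9.2066 = 0.03·(L/0.09)·3.36²/(2·9.81)
Solving for L: L = 9.2066·2·9.81·0.09/(0.03·3.36²) = 48 m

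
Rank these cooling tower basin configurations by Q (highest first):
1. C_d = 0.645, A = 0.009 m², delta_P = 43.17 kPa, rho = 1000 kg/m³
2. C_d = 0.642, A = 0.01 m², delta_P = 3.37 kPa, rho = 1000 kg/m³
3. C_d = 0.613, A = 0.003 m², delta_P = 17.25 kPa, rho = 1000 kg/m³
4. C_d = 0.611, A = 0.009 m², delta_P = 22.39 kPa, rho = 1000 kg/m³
Case 1: Q = 53.94 L/s
Case 2: Q = 16.67 L/s
Case 3: Q = 10.8 L/s
Case 4: Q = 36.8 L/s
Ranking (highest first): 1, 4, 2, 3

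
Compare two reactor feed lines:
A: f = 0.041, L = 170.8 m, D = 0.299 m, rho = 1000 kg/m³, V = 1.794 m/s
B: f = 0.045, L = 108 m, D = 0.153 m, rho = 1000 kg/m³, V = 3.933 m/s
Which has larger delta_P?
delta_P(A) = 37.69 kPa, delta_P(B) = 245.7 kPa. Answer: B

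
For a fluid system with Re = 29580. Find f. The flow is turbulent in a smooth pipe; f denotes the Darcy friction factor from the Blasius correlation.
Formula: f = \frac{0.316}{Re^{0.25}}
f = 0.316/29580^0.25 = 0.0241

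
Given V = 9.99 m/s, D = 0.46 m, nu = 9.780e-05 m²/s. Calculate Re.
Formula: Re = \frac{V D}{\nu}
Re = 9.99·0.46/9.780e-05 = 46988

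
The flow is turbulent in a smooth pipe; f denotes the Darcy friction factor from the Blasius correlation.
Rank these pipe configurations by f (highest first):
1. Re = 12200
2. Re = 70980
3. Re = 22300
Case 1: f = 0.03007
Case 2: f = 0.01936
Case 3: f = 0.02586
Ranking (highest first): 1, 3, 2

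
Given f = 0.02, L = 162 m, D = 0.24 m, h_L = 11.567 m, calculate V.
Formula: h_L = f \frac{L}{D} \frac{V^2}{2g}
Substituting knowns: 11.567 = 0.02·(162/0.24)·V²/(2·9.81)
Solving for V: V = √(11.567·2·9.81/(0.02·(162/0.24))) = 4.1 m/s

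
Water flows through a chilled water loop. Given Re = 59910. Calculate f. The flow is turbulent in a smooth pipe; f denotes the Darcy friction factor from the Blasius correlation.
Formula: f = \frac{0.316}{Re^{0.25}}
f = 0.316/59910^0.25 = 0.0202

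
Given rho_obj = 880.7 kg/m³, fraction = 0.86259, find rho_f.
Formula: f_{sub} = \frac{\rho_{obj}}{\rho_f}
Substituting knowns: 0.86259 = 880.7/rho_f
Solving for rho_f: rho_f = 880.7/0.86259 = 1021 kg/m³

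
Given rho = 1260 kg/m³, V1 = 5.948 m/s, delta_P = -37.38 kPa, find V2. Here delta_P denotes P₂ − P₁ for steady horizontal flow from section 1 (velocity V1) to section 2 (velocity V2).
Formula: \Delta P = \frac{1}{2} \rho (V_1^2 - V_2^2)
Substituting knowns: -37.38 = 0.5·1260·(5.948² − V2²)/1000
Solving for V2: V2 = √(5.948² − 2·(-37.38·1000)/1260) = 9.732 m/s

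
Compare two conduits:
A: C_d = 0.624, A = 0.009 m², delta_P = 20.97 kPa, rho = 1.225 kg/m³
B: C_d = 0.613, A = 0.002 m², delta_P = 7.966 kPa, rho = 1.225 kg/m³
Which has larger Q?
Q(A) = 1039 L/s, Q(B) = 139.8 L/s. Answer: A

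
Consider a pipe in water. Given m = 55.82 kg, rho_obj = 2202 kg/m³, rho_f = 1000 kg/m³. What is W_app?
Formula: W_{app} = mg\left(1 - \frac{\rho_f}{\rho_{obj}}\right)
W_app = 55.82·9.81·(1 − 1000/2202) = 298.9 N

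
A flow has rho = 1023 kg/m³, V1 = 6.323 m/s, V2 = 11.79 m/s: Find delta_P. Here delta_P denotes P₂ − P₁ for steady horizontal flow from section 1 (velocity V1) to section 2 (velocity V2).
Formula: \Delta P = \frac{1}{2} \rho (V_1^2 - V_2^2)
delta_P = 0.5·1023·(6.323² − 11.79²)/1000 = -50.65 kPa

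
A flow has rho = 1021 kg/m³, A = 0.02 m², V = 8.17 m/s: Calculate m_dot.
Formula: \dot{m} = \rho A V
m_dot = 1021·0.02·8.17 = 166.8 kg/s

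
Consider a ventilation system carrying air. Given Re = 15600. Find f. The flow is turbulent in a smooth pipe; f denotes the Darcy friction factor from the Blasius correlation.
Formula: f = \frac{0.316}{Re^{0.25}}
f = 0.316/15600^0.25 = 0.02828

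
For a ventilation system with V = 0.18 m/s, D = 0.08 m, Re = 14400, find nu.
Formula: Re = \frac{V D}{\nu}
Substituting knowns: 14400 = 0.18·0.08/nu
Solving for nu: nu = 0.18·0.08/14400 = 1.000e-06 m²/s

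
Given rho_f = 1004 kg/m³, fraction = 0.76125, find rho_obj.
Formula: f_{sub} = \frac{\rho_{obj}}{\rho_f}
Substituting knowns: 0.76125 = rho_obj/1004
Solving for rho_obj: rho_obj = 0.76125·1004 = 764.3 kg/m³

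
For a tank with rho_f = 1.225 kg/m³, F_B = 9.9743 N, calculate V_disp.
Formula: F_B = \rho_f g V_{disp}
Substituting knowns: 9.9743 = 1.225·9.81·V_disp
Solving for V_disp: V_disp = 9.9743/(1.225·9.81) = 0.83 m³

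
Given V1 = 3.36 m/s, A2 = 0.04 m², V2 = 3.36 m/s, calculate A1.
Formula: V_2 = \frac{A_1 V_1}{A_2}
Substituting knowns: 3.36 = A1·3.36/0.04
Solving for A1: A1 = 3.36·0.04/3.36 = 0.04 m²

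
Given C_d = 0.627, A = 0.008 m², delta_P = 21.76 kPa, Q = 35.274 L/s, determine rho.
Formula: Q = C_d A \sqrt{\frac{2 \Delta P}{\rho}}
Substituting knowns: 35.274 = 0.627·0.008·√(2·(21.76·1000)/rho)·1000
Solving for rho: rho = 2·(21.76·1000)/((35.274/1000)/(0.627·0.008))² = 880 kg/m³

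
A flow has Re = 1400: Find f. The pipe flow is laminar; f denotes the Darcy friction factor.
Formula: f = \frac{64}{Re}
f = 64/1400 = 0.04571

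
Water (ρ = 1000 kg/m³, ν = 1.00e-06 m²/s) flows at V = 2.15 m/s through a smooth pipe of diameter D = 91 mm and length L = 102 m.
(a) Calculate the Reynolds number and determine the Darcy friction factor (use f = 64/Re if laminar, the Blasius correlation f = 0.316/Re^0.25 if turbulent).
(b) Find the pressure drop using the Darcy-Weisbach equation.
(a) Re = V·D/ν = 2.15·0.091/1.00e-06 = 195650 → turbulent (Re > 4000); f = 0.316/Re^0.25 = 0.316/195650^0.25 = 0.015025 (Blasius is strictly valid for Re ≲ 1e5; used here as the smooth-pipe estimate the problem specifies)
(b) Darcy-Weisbach: ΔP = f·(L/D)·½ρV²/1000 = 0.015025·(102/0.091)·½·1000·2.15²/1000 = 38.92 kPa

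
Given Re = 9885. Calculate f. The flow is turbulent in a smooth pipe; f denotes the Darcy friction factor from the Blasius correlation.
Formula: f = \frac{0.316}{Re^{0.25}}
f = 0.316/9885^0.25 = 0.03169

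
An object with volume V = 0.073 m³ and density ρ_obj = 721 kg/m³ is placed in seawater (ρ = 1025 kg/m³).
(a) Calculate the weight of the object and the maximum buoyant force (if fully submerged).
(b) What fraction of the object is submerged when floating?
(a) W=rho_obj*g*V=721*9.81*0.073=516.3 N; F_B(max)=rho*g*V=1025*9.81*0.073=734.0 N
(b) Floating fraction=rho_obj/rho=721/1025=0.703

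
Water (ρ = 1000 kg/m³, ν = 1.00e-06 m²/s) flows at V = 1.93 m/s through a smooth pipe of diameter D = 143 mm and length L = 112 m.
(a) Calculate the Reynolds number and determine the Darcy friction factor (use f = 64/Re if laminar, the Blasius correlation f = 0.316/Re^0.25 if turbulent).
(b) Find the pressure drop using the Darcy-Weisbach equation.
(a) Re = V·D/ν = 1.93·0.143/1.00e-06 = 275990 → turbulent (Re > 4000); f = 0.316/Re^0.25 = 0.316/275990^0.25 = 0.013787 (Blasius is strictly valid for Re ≲ 1e5; used here as the smooth-pipe estimate the problem specifies)
(b) Darcy-Weisbach: ΔP = f·(L/D)·½ρV²/1000 = 0.013787·(112/0.143)·½·1000·1.93²/1000 = 20.11 kPa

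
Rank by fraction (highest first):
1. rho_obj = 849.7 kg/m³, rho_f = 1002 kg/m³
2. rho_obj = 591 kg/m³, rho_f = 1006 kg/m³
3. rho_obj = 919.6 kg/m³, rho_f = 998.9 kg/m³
Case 1: fraction = 0.848
Case 2: fraction = 0.5875
Case 3: fraction = 0.9206
Ranking (highest first): 3, 1, 2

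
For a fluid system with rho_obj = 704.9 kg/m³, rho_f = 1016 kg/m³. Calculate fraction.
Formula: f_{sub} = \frac{\rho_{obj}}{\rho_f}
fraction = 704.9/1016 = 0.6938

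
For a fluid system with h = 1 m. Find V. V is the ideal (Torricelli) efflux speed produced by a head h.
Formula: V = \sqrt{2 g h}
V = √(2·9.81·1) = 4.429 m/s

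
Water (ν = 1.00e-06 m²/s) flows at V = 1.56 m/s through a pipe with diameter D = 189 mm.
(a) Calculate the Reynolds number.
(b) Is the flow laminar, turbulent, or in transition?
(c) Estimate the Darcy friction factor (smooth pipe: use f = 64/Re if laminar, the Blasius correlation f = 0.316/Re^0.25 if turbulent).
(a) Re = V·D/ν = 1.56·0.189/1.00e-06 = 294840
(b) Flow regime: turbulent (Re > 4000)
(c) Friction factor: f = 0.316/Re^0.25 = 0.316/294840^0.25 = 0.01356 (Blasius is strictly valid for Re ≲ 1e5; used here as the smooth-pipe estimate the problem specifies)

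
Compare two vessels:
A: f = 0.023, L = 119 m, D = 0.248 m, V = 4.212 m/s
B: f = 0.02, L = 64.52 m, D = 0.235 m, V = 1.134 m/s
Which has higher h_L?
h_L(A) = 9.979 m, h_L(B) = 0.3599 m. Answer: A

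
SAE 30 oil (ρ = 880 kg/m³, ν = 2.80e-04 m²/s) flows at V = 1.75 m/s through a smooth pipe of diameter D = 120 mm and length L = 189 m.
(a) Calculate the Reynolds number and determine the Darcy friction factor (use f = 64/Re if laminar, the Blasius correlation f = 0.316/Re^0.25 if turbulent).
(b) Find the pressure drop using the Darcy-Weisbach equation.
(a) Re = V·D/ν = 1.75·0.12/2.80e-04 = 750 → laminar (Re < 2300); f = 64/Re = 64/750 = 0.085333
(b) Darcy-Weisbach: ΔP = f·(L/D)·½ρV²/1000 = 0.085333·(189/0.120)·½·880·1.75²/1000 = 181.1 kPa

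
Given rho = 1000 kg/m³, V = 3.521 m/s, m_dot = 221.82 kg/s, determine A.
Formula: \dot{m} = \rho A V
Substituting knowns: 221.82 = 1000·A·3.521
Solving for A: A = 221.82/(1000·3.521) = 0.063 m²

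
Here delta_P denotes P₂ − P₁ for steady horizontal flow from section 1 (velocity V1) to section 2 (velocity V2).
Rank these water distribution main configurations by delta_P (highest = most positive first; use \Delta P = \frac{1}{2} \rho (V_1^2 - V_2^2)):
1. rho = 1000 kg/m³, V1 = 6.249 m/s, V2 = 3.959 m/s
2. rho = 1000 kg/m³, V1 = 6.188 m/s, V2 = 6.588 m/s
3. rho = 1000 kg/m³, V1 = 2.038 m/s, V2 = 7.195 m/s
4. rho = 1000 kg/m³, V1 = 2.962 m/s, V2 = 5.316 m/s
Case 1: delta_P = 11.69 kPa
Case 2: delta_P = -2.555 kPa
Case 3: delta_P = -23.81 kPa
Case 4: delta_P = -9.743 kPa
Ranking (highest first): 1, 2, 4, 3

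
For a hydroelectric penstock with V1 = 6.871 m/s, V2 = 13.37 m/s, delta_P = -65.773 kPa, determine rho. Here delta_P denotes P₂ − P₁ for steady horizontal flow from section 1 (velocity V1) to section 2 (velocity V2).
Formula: \Delta P = \frac{1}{2} \rho (V_1^2 - V_2^2)
Substituting knowns: -65.773 = 0.5·rho·(6.871² − 13.37²)/1000
Solving for rho: rho = 2·(-65.773·1000)/(6.871² − 13.37²) = 1000 kg/m³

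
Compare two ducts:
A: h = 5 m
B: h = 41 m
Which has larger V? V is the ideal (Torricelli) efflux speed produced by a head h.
V(A) = 9.905 m/s, V(B) = 28.36 m/s. Answer: B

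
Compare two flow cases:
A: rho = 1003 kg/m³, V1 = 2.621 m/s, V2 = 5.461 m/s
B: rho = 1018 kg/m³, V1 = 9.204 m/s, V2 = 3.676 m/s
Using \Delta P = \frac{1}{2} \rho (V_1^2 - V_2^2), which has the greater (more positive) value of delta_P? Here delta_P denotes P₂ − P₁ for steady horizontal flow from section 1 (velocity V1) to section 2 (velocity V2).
delta_P(A) = -11.51 kPa, delta_P(B) = 36.24 kPa. Answer: B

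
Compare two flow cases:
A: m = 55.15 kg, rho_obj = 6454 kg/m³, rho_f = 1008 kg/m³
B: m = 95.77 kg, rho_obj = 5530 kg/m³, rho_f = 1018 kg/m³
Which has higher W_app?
W_app(A) = 456.5 N, W_app(B) = 766.6 N. Answer: B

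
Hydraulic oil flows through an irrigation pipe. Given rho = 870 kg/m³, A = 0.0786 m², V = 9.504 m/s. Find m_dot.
Formula: \dot{m} = \rho A V
m_dot = 870·0.0786·9.504 = 649.9 kg/s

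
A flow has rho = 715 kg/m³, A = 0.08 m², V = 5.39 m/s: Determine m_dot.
Formula: \dot{m} = \rho A V
m_dot = 715·0.08·5.39 = 308.3 kg/s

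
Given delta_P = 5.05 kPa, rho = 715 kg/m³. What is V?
Formula: V = \sqrt{\frac{2 \Delta P}{\rho}}
V = √(2·(5.05·1000)/715) = 3.758 m/s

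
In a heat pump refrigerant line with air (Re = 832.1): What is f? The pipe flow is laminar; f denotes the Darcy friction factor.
Formula: f = \frac{64}{Re}
f = 64/832.1 = 0.07691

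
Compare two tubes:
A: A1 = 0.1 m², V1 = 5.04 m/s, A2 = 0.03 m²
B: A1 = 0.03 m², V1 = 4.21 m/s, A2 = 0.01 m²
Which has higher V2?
V2(A) = 16.8 m/s, V2(B) = 12.63 m/s. Answer: A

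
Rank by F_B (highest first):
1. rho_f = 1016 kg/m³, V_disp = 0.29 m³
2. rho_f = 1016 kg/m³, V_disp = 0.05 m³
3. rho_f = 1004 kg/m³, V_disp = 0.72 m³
Case 1: F_B = 2890 N
Case 2: F_B = 498.3 N
Case 3: F_B = 7091 N
Ranking (highest first): 3, 1, 2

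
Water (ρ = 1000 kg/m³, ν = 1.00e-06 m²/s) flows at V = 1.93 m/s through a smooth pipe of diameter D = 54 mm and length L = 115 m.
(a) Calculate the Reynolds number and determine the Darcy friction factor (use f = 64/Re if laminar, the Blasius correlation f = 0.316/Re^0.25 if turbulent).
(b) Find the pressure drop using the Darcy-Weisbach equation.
(a) Re = V·D/ν = 1.93·0.054/1.00e-06 = 104220 → turbulent (Re > 4000); f = 0.316/Re^0.25 = 0.316/104220^0.25 = 0.017587 (Blasius is strictly valid for Re ≲ 1e5; used here as the smooth-pipe estimate the problem specifies)
(b) Darcy-Weisbach: ΔP = f·(L/D)·½ρV²/1000 = 0.017587·(115/0.054)·½·1000·1.93²/1000 = 69.76 kPa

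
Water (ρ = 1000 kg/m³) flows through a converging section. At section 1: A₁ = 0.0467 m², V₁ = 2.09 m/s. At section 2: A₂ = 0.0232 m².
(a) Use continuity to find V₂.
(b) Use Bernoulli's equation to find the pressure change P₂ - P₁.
(a) Continuity: A₁V₁=A₂V₂ -> V₂=A₁V₁/A₂=0.0467*2.09/0.0232=4.21 m/s
(b) Bernoulli: P₂-P₁=0.5*rho*(V₁^2-V₂^2)/1000=0.5*1000*(2.09^2-4.21^2)/1000=-6.678 kPa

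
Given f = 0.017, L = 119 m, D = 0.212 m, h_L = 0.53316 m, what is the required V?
Formula: h_L = f \frac{L}{D} \frac{V^2}{2g}
Substituting knowns: 0.53316 = 0.017·(119/0.212)·V²/(2·9.81)
Solving for V: V = √(0.53316·2·9.81/(0.017·(119/0.212))) = 1.047 m/s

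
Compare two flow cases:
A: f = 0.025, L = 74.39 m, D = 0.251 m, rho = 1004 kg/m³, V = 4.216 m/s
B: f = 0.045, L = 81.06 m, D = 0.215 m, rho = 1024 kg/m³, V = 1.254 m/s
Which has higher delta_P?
delta_P(A) = 66.11 kPa, delta_P(B) = 13.66 kPa. Answer: A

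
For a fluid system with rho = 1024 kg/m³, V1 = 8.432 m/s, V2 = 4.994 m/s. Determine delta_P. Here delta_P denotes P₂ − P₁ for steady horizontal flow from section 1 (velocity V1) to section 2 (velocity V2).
Formula: \Delta P = \frac{1}{2} \rho (V_1^2 - V_2^2)
delta_P = 0.5·1024·(8.432² − 4.994²)/1000 = 23.63 kPa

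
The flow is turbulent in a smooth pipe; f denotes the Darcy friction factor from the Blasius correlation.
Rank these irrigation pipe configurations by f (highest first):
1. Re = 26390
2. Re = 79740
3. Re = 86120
Case 1: f = 0.02479
Case 2: f = 0.0188
Case 3: f = 0.01845
Ranking (highest first): 1, 2, 3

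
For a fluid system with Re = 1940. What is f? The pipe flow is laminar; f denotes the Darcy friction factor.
Formula: f = \frac{64}{Re}
f = 64/1940 = 0.03299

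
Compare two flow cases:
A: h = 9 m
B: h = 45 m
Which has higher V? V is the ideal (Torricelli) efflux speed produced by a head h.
V(A) = 13.29 m/s, V(B) = 29.71 m/s. Answer: B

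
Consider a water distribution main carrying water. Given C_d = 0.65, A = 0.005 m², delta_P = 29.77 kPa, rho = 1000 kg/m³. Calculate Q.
Formula: Q = C_d A \sqrt{\frac{2 \Delta P}{\rho}}
Q = 0.65·0.005·√(2·(29.77·1000)/1000)·1000 = 25.08 L/s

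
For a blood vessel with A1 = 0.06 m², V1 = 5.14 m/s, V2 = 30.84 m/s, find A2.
Formula: V_2 = \frac{A_1 V_1}{A_2}
Substituting knowns: 30.84 = 0.06·5.14/A2
Solving for A2: A2 = 0.06·5.14/30.84 = 0.01 m²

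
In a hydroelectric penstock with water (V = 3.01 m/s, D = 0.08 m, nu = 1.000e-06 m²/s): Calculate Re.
Formula: Re = \frac{V D}{\nu}
Re = 3.01·0.08/1.000e-06 = 240800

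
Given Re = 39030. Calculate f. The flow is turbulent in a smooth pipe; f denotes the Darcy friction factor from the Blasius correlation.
Formula: f = \frac{0.316}{Re^{0.25}}
f = 0.316/39030^0.25 = 0.02248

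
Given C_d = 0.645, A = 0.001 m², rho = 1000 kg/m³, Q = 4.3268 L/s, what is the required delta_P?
Formula: Q = C_d A \sqrt{\frac{2 \Delta P}{\rho}}
Substituting knowns: 4.3268 = 0.645·0.001·√(2·(delta_P·1000)/1000)·1000
Solving for delta_P: delta_P = ((4.3268/1000)/(0.645·0.001))²·1000/2/1000 = 22.5 kPa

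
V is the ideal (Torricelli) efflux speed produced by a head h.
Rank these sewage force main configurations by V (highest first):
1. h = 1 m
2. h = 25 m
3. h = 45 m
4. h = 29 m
Case 1: V = 4.429 m/s
Case 2: V = 22.15 m/s
Case 3: V = 29.71 m/s
Case 4: V = 23.85 m/s
Ranking (highest first): 3, 4, 2, 1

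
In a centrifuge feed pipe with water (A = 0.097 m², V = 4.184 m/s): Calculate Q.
Formula: Q = A V
Q = 0.097·4.184·1000 = 405.8 L/s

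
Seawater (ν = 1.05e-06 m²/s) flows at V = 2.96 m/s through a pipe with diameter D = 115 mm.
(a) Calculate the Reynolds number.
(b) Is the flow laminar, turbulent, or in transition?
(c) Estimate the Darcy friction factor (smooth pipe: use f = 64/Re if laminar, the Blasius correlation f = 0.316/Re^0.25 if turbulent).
(a) Re = V·D/ν = 2.96·0.115/1.05e-06 = 324190
(b) Flow regime: turbulent (Re > 4000)
(c) Friction factor: f = 0.316/Re^0.25 = 0.316/324190^0.25 = 0.01324 (Blasius is strictly valid for Re ≲ 1e5; used here as the smooth-pipe estimate the problem specifies)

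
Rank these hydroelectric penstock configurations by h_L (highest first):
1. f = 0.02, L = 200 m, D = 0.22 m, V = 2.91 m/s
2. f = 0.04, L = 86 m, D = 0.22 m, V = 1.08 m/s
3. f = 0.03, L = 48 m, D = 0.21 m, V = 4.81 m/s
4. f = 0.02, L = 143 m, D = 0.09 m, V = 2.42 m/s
Case 1: h_L = 7.847 m
Case 2: h_L = 0.9296 m
Case 3: h_L = 8.086 m
Case 4: h_L = 9.485 m
Ranking (highest first): 4, 3, 1, 2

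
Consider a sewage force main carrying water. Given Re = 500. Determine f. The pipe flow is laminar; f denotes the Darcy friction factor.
Formula: f = \frac{64}{Re}
f = 64/500 = 0.128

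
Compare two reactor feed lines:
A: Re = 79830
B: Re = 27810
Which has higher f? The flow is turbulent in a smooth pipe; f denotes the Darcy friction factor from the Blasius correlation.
f(A) = 0.0188, f(B) = 0.02447. Answer: B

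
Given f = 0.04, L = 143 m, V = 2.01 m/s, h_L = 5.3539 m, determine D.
Formula: h_L = f \frac{L}{D} \frac{V^2}{2g}
Substituting knowns: 5.3539 = 0.04·(143/D)·2.01²/(2·9.81)
Solving for D: D = 0.04·143·2.01²/(2·9.81·5.3539) = 0.22 m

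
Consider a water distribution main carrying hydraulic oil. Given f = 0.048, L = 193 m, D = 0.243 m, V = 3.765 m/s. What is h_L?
Formula: h_L = f \frac{L}{D} \frac{V^2}{2g}
h_L = 0.048·(193/0.243)·3.765²/(2·9.81) = 27.54 m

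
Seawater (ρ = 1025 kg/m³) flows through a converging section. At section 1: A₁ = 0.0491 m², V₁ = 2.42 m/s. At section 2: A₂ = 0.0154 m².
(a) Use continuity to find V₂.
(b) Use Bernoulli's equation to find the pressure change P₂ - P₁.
(a) Continuity: A₁V₁=A₂V₂ -> V₂=A₁V₁/A₂=0.0491*2.42/0.0154=7.72 m/s
(b) Bernoulli: P₂-P₁=0.5*rho*(V₁^2-V₂^2)/1000=0.5*1025*(2.42^2-7.72^2)/1000=-27.54 kPa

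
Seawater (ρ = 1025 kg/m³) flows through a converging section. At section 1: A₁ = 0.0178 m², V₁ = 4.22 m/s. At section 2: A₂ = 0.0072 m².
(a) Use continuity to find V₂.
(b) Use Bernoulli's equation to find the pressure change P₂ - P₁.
(a) Continuity: A₁V₁=A₂V₂ -> V₂=A₁V₁/A₂=0.0178*4.22/0.0072=10.43 m/s
(b) Bernoulli: P₂-P₁=0.5*rho*(V₁^2-V₂^2)/1000=0.5*1025*(4.22^2-10.43^2)/1000=-46.63 kPa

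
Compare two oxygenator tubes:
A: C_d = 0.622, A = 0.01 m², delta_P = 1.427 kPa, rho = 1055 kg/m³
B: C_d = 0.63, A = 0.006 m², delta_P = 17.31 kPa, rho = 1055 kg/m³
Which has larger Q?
Q(A) = 10.23 L/s, Q(B) = 21.65 L/s. Answer: B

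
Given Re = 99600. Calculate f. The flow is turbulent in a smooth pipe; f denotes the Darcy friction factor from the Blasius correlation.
Formula: f = \frac{0.316}{Re^{0.25}}
f = 0.316/99600^0.25 = 0.01779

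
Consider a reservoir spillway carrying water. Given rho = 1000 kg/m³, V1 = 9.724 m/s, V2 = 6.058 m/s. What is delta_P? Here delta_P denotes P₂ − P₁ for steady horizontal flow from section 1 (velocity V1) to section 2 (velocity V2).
Formula: \Delta P = \frac{1}{2} \rho (V_1^2 - V_2^2)
delta_P = 0.5·1000·(9.724² − 6.058²)/1000 = 28.93 kPa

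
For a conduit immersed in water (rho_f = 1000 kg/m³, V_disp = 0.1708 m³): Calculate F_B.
Formula: F_B = \rho_f g V_{disp}
F_B = 1000·9.81·0.1708 = 1676 N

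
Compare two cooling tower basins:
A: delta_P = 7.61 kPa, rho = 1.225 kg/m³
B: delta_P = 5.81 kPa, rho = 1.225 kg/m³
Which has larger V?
V(A) = 111.5 m/s, V(B) = 97.39 m/s. Answer: A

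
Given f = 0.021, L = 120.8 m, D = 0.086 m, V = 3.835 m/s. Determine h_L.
Formula: h_L = f \frac{L}{D} \frac{V^2}{2g}
h_L = 0.021·(120.8/0.086)·3.835²/(2·9.81) = 22.11 m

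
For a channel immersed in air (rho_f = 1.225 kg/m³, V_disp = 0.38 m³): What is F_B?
Formula: F_B = \rho_f g V_{disp}
F_B = 1.225·9.81·0.38 = 4.567 N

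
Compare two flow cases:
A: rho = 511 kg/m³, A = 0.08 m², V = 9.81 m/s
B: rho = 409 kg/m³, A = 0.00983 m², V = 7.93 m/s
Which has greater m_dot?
m_dot(A) = 401 kg/s, m_dot(B) = 31.88 kg/s. Answer: A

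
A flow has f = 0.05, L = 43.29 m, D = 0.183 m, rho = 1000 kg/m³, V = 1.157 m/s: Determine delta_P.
Formula: \Delta P = f \frac{L}{D} \frac{\rho V^2}{2}
delta_P = 0.05·(43.29/0.183)·0.5·1000·1.157²/1000 = 7.917 kPa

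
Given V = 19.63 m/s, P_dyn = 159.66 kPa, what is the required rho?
Formula: P_{dyn} = \frac{1}{2} \rho V^2
Substituting knowns: 159.66 = 0.5·rho·19.63²/1000
Solving for rho: rho = 2·(159.66·1000)/19.63² = 828.7 kg/m³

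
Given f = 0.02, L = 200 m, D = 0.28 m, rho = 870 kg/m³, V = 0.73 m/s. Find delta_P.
Formula: \Delta P = f \frac{L}{D} \frac{\rho V^2}{2}
delta_P = 0.02·(200/0.28)·0.5·870·0.73²/1000 = 3.312 kPa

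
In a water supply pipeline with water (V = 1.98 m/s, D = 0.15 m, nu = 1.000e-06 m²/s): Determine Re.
Formula: Re = \frac{V D}{\nu}
Re = 1.98·0.15/1.000e-06 = 297000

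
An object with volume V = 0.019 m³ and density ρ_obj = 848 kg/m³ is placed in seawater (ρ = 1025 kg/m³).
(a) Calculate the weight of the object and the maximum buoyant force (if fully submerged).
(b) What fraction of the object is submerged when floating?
(a) W=rho_obj*g*V=848*9.81*0.019=158.1 N; F_B(max)=rho*g*V=1025*9.81*0.019=191.0 N
(b) Floating fraction=rho_obj/rho=848/1025=0.827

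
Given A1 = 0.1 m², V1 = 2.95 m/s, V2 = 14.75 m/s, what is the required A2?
Formula: V_2 = \frac{A_1 V_1}{A_2}
Substituting knowns: 14.75 = 0.1·2.95/A2
Solving for A2: A2 = 0.1·2.95/14.75 = 0.02 m²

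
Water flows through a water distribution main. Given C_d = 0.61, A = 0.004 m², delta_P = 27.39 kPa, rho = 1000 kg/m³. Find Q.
Formula: Q = C_d A \sqrt{\frac{2 \Delta P}{\rho}}
Q = 0.61·0.004·√(2·(27.39·1000)/1000)·1000 = 18.06 L/s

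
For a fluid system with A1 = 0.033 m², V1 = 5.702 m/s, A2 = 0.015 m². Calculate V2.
Formula: V_2 = \frac{A_1 V_1}{A_2}
V2 = 0.033·5.702/0.015 = 12.54 m/s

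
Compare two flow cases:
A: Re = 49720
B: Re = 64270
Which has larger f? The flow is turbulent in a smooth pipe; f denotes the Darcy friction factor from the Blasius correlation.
f(A) = 0.02116, f(B) = 0.01985. Answer: A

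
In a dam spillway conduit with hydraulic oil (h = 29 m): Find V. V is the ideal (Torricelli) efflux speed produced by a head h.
Formula: V = \sqrt{2 g h}
V = √(2·9.81·29) = 23.85 m/s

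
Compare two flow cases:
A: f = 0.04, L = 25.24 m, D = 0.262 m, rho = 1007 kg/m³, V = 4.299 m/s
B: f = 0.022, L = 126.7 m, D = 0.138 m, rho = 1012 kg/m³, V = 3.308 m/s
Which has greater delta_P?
delta_P(A) = 35.86 kPa, delta_P(B) = 111.8 kPa. Answer: B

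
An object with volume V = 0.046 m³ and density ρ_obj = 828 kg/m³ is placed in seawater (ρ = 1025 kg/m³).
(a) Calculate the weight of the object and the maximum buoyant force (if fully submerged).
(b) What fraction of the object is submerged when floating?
(a) W=rho_obj*g*V=828*9.81*0.046=373.6 N; F_B(max)=rho*g*V=1025*9.81*0.046=462.5 N
(b) Floating fraction=rho_obj/rho=828/1025=0.808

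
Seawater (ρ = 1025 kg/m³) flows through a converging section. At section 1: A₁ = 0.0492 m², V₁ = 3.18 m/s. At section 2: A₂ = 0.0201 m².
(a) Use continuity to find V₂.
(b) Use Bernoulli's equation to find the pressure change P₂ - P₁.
(a) Continuity: A₁V₁=A₂V₂ -> V₂=A₁V₁/A₂=0.0492*3.18/0.0201=7.78 m/s
(b) Bernoulli: P₂-P₁=0.5*rho*(V₁^2-V₂^2)/1000=0.5*1025*(3.18^2-7.78^2)/1000=-25.84 kPa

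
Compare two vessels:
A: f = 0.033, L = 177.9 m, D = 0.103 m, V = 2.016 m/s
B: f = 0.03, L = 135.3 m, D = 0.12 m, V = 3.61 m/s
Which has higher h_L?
h_L(A) = 11.81 m, h_L(B) = 22.47 m. Answer: B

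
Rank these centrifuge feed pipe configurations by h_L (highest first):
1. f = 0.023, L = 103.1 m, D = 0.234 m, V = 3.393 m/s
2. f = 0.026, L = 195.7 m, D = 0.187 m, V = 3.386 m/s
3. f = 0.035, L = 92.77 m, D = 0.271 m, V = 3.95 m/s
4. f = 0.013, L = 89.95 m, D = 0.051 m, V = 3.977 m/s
Case 1: h_L = 5.946 m
Case 2: h_L = 15.9 m
Case 3: h_L = 9.528 m
Case 4: h_L = 18.48 m
Ranking (highest first): 4, 2, 3, 1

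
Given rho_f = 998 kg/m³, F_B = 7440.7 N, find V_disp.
Formula: F_B = \rho_f g V_{disp}
Substituting knowns: 7440.7 = 998·9.81·V_disp
Solving for V_disp: V_disp = 7440.7/(998·9.81) = 0.76 m³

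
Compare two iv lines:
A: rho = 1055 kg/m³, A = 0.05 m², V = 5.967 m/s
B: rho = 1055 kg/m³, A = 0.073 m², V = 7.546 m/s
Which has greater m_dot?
m_dot(A) = 314.8 kg/s, m_dot(B) = 581.2 kg/s. Answer: B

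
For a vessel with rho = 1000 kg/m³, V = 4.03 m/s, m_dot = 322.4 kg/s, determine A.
Formula: \dot{m} = \rho A V
Substituting knowns: 322.4 = 1000·A·4.03
Solving for A: A = 322.4/(1000·4.03) = 0.08 m²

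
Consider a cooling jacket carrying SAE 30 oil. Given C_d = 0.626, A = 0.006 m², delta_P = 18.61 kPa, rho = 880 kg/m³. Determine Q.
Formula: Q = C_d A \sqrt{\frac{2 \Delta P}{\rho}}
Q = 0.626·0.006·√(2·(18.61·1000)/880)·1000 = 24.43 L/s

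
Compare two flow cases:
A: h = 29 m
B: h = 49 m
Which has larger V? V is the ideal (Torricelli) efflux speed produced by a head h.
V(A) = 23.85 m/s, V(B) = 31.01 m/s. Answer: B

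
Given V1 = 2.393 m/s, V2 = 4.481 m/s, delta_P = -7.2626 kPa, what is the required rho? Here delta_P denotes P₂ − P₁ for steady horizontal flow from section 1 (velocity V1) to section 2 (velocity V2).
Formula: \Delta P = \frac{1}{2} \rho (V_1^2 - V_2^2)
Substituting knowns: -7.2626 = 0.5·rho·(2.393² − 4.481²)/1000
Solving for rho: rho = 2·(-7.2626·1000)/(2.393² − 4.481²) = 1012 kg/m³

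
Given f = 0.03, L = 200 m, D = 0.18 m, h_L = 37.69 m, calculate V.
Formula: h_L = f \frac{L}{D} \frac{V^2}{2g}
Substituting knowns: 37.69 = 0.03·(200/0.18)·V²/(2·9.81)
Solving for V: V = √(37.69·2·9.81/(0.03·(200/0.18))) = 4.71 m/s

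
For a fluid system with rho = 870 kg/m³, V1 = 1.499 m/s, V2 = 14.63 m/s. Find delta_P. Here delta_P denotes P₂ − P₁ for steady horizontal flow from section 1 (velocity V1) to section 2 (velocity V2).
Formula: \Delta P = \frac{1}{2} \rho (V_1^2 - V_2^2)
delta_P = 0.5·870·(1.499² − 14.63²)/1000 = -92.13 kPa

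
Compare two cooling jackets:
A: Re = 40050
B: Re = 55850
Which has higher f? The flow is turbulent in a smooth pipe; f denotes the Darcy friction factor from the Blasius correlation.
f(A) = 0.02234, f(B) = 0.02056. Answer: A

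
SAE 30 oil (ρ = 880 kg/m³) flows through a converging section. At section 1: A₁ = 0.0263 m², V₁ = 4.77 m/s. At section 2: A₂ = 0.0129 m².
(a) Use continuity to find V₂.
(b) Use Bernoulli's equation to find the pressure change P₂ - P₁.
(a) Continuity: A₁V₁=A₂V₂ -> V₂=A₁V₁/A₂=0.0263*4.77/0.0129=9.72 m/s
(b) Bernoulli: P₂-P₁=0.5*rho*(V₁^2-V₂^2)/1000=0.5*880*(4.77^2-9.72^2)/1000=-31.56 kPa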